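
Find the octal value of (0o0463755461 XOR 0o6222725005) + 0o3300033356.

First 0o0463755461 XOR 0o6222725005 = 0o6641070464.
Add column by column in base 8, right to left:
  4+6 = 2 carry 1
  6+5+1 = 4 carry 1
  4+3+1 = 0 carry 1
  0+3+1 = 4
  7+3 = 2 carry 1
  0+0+1 = 1
  1+0 = 1
  4+0 = 4
  6+3 = 1 carry 1
  6+3+1 = 2 carry 1
  final carry 1

0o12141124042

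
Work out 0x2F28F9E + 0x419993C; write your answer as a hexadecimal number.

0x70C28DA

Add column by column in base 16, right to left:
  E+C = A carry 1
  9+3+1 = D
  F+9 = 8 carry 1
  8+9+1 = 2 carry 1
  2+9+1 = C
  F+1 = 0 carry 1
  2+4+1 = 7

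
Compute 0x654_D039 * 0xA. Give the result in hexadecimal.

0x3F50223A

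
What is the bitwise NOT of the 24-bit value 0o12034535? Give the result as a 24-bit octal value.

0o65743242

Each oct digit d becomes 7−d:
  1→6, 2→5, 0→7, 3→4, 4→3, 5→2, 3→4, 5→2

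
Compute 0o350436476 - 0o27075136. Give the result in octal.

Subtract column by column in base 8:
  6-6 → 0
  7-3 → 4
  4-1 → 3
  6-5 → 1
  3-7 → 4 (borrow)
  4-0-1 → 3
  0-7 → 1 (borrow)
  5-2-1 → 2
  3-0 → 3

0o321341340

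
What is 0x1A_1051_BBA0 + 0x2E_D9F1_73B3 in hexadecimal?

Add column by column in base 16, right to left:
  0+3 = 3
  A+B = 5 carry 1
  B+3+1 = F
  B+7 = 2 carry 1
  1+1+1 = 3
  5+F = 4 carry 1
  0+9+1 = A
  1+D = E
  A+E = 8 carry 1
  1+2+1 = 4

0x48EA432F53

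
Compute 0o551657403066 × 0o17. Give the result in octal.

0o12463510456452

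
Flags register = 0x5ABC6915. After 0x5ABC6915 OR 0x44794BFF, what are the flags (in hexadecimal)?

OR each hex digit independently (no carries):
  5|4=5, A|4=E, B|7=F, C|9=D, 6|4=6, 9|B=B, 1|F=F, 5|F=F

0x5EFD6BFF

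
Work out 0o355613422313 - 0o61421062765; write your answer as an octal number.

Subtract column by column in base 8:
  3-5 → 6 (borrow)
  1-6-1 → 2 (borrow)
  3-7-1 → 3 (borrow)
  2-2-1 → 7 (borrow)
  2-6-1 → 3 (borrow)
  4-0-1 → 3
  3-1 → 2
  1-2 → 7 (borrow)
  6-4-1 → 1
  5-1 → 4
  5-6 → 7 (borrow)
  3-0-1 → 2

0o274172337326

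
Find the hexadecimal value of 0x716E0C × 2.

Multiply each base-16 digit by 2, carrying:
  C×2 = 24 → write 8 carry 1
  0×2+1 = 1 → write 1
  E×2 = 28 → write C carry 1
  6×2+1 = 13 → write D
  1×2 = 2 → write 2
  7×2 = 14 → write E

0xE2DC18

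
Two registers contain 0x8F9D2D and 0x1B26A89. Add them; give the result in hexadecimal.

0x24207B6

Add column by column in base 16, right to left:
  D+9 = 6 carry 1
  2+8+1 = B
  D+A = 7 carry 1
  9+6+1 = 0 carry 1
  F+2+1 = 2 carry 1
  8+B+1 = 4 carry 1
  0+1+1 = 2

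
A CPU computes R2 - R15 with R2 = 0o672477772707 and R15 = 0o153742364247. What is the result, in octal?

Subtract column by column in base 8:
  7-7 → 0
  0-4 → 4 (borrow)
  7-2-1 → 4
  2-4 → 6 (borrow)
  7-6-1 → 0
  7-3 → 4
  7-2 → 5
  7-4 → 3
  4-7 → 5 (borrow)
  2-3-1 → 6 (borrow)
  7-5-1 → 1
  6-1 → 5

0o516535406440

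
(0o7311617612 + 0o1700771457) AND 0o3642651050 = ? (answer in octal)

Add column by column in base 8, right to left:
  2+7 = 1 carry 1
  1+5+1 = 7
  6+4 = 2 carry 1
  7+1+1 = 1 carry 1
  1+7+1 = 1 carry 1
  6+7+1 = 6 carry 1
  1+0+1 = 2
  1+0 = 1
  3+7 = 2 carry 1
  7+1+1 = 1 carry 1
  final carry 1
Sum = 0o11212611271; now AND with 0o3642651050:
  1&0=0, 1&3=1, 2&6=2, 1&4=0, 2&2=2, 6&6=6, 1&5=1, 1&1=1, 2&0=0, 7&5=5, 1&0=0

0o1202611050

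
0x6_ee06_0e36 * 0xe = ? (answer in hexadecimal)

Multiply each base-16 digit by 14, carrying:
  6×14 = 84 → write 4 carry 5
  3×14+5 = 47 → write f carry 2
  e×14+2 = 198 → write 6 carry 12
  0×14+12 = 12 → write c
  6×14 = 84 → write 4 carry 5
  0×14+5 = 5 → write 5
  e×14 = 196 → write 4 carry 12
  e×14+12 = 208 → write 0 carry 13
  6×14+13 = 97 → write 1 carry 6
  remaining carry: 6

0x610454c6f4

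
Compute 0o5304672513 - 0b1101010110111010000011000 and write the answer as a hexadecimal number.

0o5304672513 = 0x2b13754b in hexadecimal.
0b1101010110111010000011000 = 0x1ab7418 in hexadecimal.
Subtract column by column in base 16:
  b-8 → 3
  4-1 → 3
  5-4 → 1
  7-7 → 0
  3-b → 8 (borrow)
  1-a-1 → 6 (borrow)
  b-1-1 → 9
  2-0 → 2

0x29680133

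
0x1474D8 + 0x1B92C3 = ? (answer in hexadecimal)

0x30079B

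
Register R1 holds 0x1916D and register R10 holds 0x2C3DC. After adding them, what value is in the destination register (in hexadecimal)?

Add column by column in base 16, right to left:
  D+C = 9 carry 1
  6+D+1 = 4 carry 1
  1+3+1 = 5
  9+C = 5 carry 1
  1+2+1 = 4

0x45549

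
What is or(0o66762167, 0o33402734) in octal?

OR each oct digit independently (no carries):
  6|3=7, 6|3=7, 7|4=7, 6|0=6, 2|2=2, 1|7=7, 6|3=7, 7|4=7

0o77762777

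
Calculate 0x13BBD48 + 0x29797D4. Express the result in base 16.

0x3D3551C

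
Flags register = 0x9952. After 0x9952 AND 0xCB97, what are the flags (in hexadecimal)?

AND each hex digit independently (no carries):
  9&C=8, 9&B=9, 5&9=1, 2&7=2

0x8912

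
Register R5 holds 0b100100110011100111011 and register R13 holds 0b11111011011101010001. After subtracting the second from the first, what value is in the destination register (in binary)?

0b101010111111101010

Subtract column by column in base 2:
  1-1 → 0
  1-0 → 1
  0-0 → 0
  1-0 → 1
  1-1 → 0
  1-0 → 1
  0-1 → 1 (borrow)
  0-0-1 → 1 (borrow)
  1-1-1 → 1 (borrow)
  1-1-1 → 1 (borrow)
  1-1-1 → 1 (borrow)
  0-0-1 → 1 (borrow)
  0-1-1 → 0 (borrow)
  1-1-1 → 1 (borrow)
  1-0-1 → 0
  0-1 → 1 (borrow)
  0-1-1 → 0 (borrow)
  1-1-1 → 1 (borrow)
  0-1-1 → 0 (borrow)
  0-1-1 → 0 (borrow)
  1-0-1 → 0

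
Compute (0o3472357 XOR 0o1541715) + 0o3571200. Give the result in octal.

First 0o3472357 XOR 0o1541715 = 0o2133442.
Add column by column in base 8, right to left:
  2+0 = 2
  4+0 = 4
  4+2 = 6
  3+1 = 4
  3+7 = 2 carry 1
  1+5+1 = 7
  2+3 = 5

0o5724642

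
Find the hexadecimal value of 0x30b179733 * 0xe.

Multiply each base-16 digit by 14, carrying:
  3×14 = 42 → write a carry 2
  3×14+2 = 44 → write c carry 2
  7×14+2 = 100 → write 4 carry 6
  9×14+6 = 132 → write 4 carry 8
  7×14+8 = 106 → write a carry 6
  1×14+6 = 20 → write 4 carry 1
  b×14+1 = 155 → write b carry 9
  0×14+9 = 9 → write 9
  3×14 = 42 → write a carry 2
  remaining carry: 2

0x2a9b4a44ca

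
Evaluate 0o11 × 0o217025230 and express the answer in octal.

0o2407277530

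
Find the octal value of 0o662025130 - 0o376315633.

0o263507275

Subtract column by column in base 8:
  0-3 → 5 (borrow)
  3-3-1 → 7 (borrow)
  1-6-1 → 2 (borrow)
  5-5-1 → 7 (borrow)
  2-1-1 → 0
  0-3 → 5 (borrow)
  2-6-1 → 3 (borrow)
  6-7-1 → 6 (borrow)
  6-3-1 → 2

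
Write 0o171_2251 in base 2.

Each octal digit is 3 bits: 1=001 7=111 1=001 2=010 2=010 5=101 1=001.

0b1111001010010101001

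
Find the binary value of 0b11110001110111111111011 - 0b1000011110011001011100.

Subtract column by column in base 2:
  1-0 → 1
  1-0 → 1
  0-1 → 1 (borrow)
  1-1-1 → 1 (borrow)
  1-1-1 → 1 (borrow)
  1-0-1 → 0
  1-1 → 0
  1-0 → 1
  1-0 → 1
  1-1 → 0
  1-1 → 0
  1-0 → 1
  0-0 → 0
  1-1 → 0
  1-1 → 0
  1-1 → 0
  0-1 → 1 (borrow)
  0-0-1 → 1 (borrow)
  0-0-1 → 1 (borrow)
  1-0-1 → 0
  1-0 → 1
  1-1 → 0
  1-0 → 1

0b10101110000100110011111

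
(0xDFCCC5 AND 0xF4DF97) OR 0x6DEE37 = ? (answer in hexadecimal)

0xFDEEB7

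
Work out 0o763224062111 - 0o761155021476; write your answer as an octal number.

Subtract column by column in base 8:
  1-6 → 3 (borrow)
  1-7-1 → 1 (borrow)
  1-4-1 → 4 (borrow)
  2-1-1 → 0
  6-2 → 4
  0-0 → 0
  4-5 → 7 (borrow)
  2-5-1 → 4 (borrow)
  2-1-1 → 0
  3-1 → 2
  6-6 → 0
  7-7 → 0

0o2047040413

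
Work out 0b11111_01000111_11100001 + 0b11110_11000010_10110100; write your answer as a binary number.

0b1111100000101010010101

Add column by column in base 2, right to left:
  1+0 = 1
  0+0 = 0
  0+1 = 1
  0+0 = 0
  0+1 = 1
  1+1 = 0 carry 1
  1+0+1 = 0 carry 1
  1+1+1 = 1 carry 1
  1+0+1 = 0 carry 1
  1+1+1 = 1 carry 1
  1+0+1 = 0 carry 1
  0+0+1 = 1
  0+0 = 0
  0+0 = 0
  1+1 = 0 carry 1
  0+1+1 = 0 carry 1
  1+0+1 = 0 carry 1
  1+1+1 = 1 carry 1
  1+1+1 = 1 carry 1
  1+1+1 = 1 carry 1
  1+1+1 = 1 carry 1
  final carry 1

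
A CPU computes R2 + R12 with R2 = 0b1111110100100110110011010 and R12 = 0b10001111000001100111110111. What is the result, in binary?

Add column by column in base 2, right to left:
  0+1 = 1
  1+1 = 0 carry 1
  0+1+1 = 0 carry 1
  1+0+1 = 0 carry 1
  1+1+1 = 1 carry 1
  0+1+1 = 0 carry 1
  0+1+1 = 0 carry 1
  1+1+1 = 1 carry 1
  1+1+1 = 1 carry 1
  0+0+1 = 1
  1+0 = 1
  1+1 = 0 carry 1
  0+1+1 = 0 carry 1
  0+0+1 = 1
  1+0 = 1
  0+0 = 0
  0+0 = 0
  1+0 = 1
  0+1 = 1
  1+1 = 0 carry 1
  1+1+1 = 1 carry 1
  1+1+1 = 1 carry 1
  1+0+1 = 0 carry 1
  1+0+1 = 0 carry 1
  1+0+1 = 0 carry 1
  0+1+1 = 0 carry 1
  final carry 1

0b100001101100110011110010001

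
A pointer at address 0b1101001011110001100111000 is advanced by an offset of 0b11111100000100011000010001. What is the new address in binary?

0b101100101100010100101001001

Add column by column in base 2, right to left:
  0+1 = 1
  0+0 = 0
  0+0 = 0
  1+0 = 1
  1+1 = 0 carry 1
  1+0+1 = 0 carry 1
  0+0+1 = 1
  0+0 = 0
  1+0 = 1
  1+1 = 0 carry 1
  0+1+1 = 0 carry 1
  0+0+1 = 1
  0+0 = 0
  1+0 = 1
  1+1 = 0 carry 1
  1+0+1 = 0 carry 1
  1+0+1 = 0 carry 1
  0+0+1 = 1
  1+0 = 1
  0+0 = 0
  0+1 = 1
  1+1 = 0 carry 1
  0+1+1 = 0 carry 1
  1+1+1 = 1 carry 1
  1+1+1 = 1 carry 1
  0+1+1 = 0 carry 1
  final carry 1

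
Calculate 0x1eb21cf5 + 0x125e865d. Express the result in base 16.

0x3110a352

Add column by column in base 16, right to left:
  5+d = 2 carry 1
  f+5+1 = 5 carry 1
  c+6+1 = 3 carry 1
  1+8+1 = a
  2+e = 0 carry 1
  b+5+1 = 1 carry 1
  e+2+1 = 1 carry 1
  1+1+1 = 3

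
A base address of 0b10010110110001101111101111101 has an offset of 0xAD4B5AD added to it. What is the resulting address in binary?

0b11101101011011001010100101010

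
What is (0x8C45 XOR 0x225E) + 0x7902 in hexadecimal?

0x1271D

First 0x8C45 XOR 0x225E = 0xAE1B.
Add column by column in base 16, right to left:
  B+2 = D
  1+0 = 1
  E+9 = 7 carry 1
  A+7+1 = 2 carry 1
  final carry 1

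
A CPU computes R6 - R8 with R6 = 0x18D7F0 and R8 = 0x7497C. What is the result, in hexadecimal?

Subtract column by column in base 16:
  0-C → 4 (borrow)
  F-7-1 → 7
  7-9 → E (borrow)
  D-4-1 → 8
  8-7 → 1
  1-0 → 1

0x118E74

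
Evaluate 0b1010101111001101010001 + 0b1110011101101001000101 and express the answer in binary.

Add column by column in base 2, right to left:
  1+1 = 0 carry 1
  0+0+1 = 1
  0+1 = 1
  0+0 = 0
  1+0 = 1
  0+0 = 0
  1+1 = 0 carry 1
  0+0+1 = 1
  1+0 = 1
  1+1 = 0 carry 1
  0+0+1 = 1
  0+1 = 1
  1+1 = 0 carry 1
  1+0+1 = 0 carry 1
  1+1+1 = 1 carry 1
  1+1+1 = 1 carry 1
  0+1+1 = 0 carry 1
  1+0+1 = 0 carry 1
  0+0+1 = 1
  1+1 = 0 carry 1
  0+1+1 = 0 carry 1
  1+1+1 = 1 carry 1
  final carry 1

0b11001001100110110010110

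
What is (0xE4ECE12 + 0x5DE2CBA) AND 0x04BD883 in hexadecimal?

Add column by column in base 16, right to left:
  2+A = C
  1+B = C
  E+C = A carry 1
  C+2+1 = F
  E+E = C carry 1
  4+D+1 = 2 carry 1
  E+5+1 = 4 carry 1
  final carry 1
Sum = 0x142CFACC; now AND with 0x04BD883:
  1&0=0, 4&0=0, 2&4=0, C&B=8, F&D=D, A&8=8, C&8=8, C&3=0

0x8D880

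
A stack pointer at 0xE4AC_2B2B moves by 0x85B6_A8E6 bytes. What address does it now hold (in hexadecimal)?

Add column by column in base 16, right to left:
  B+6 = 1 carry 1
  2+E+1 = 1 carry 1
  B+8+1 = 4 carry 1
  2+A+1 = D
  C+6 = 2 carry 1
  A+B+1 = 6 carry 1
  4+5+1 = A
  E+8 = 6 carry 1
  final carry 1

0x16A62D411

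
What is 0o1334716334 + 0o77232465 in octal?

Add column by column in base 8, right to left:
  4+5 = 1 carry 1
  3+6+1 = 2 carry 1
  3+4+1 = 0 carry 1
  6+2+1 = 1 carry 1
  1+3+1 = 5
  7+2 = 1 carry 1
  4+7+1 = 4 carry 1
  3+7+1 = 3 carry 1
  3+0+1 = 4
  1+0 = 1

0o1434151021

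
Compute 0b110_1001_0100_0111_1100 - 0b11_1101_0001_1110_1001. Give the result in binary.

Subtract column by column in base 2:
  0-1 → 1 (borrow)
  0-0-1 → 1 (borrow)
  1-0-1 → 0
  1-1 → 0
  1-0 → 1
  1-1 → 0
  1-1 → 0
  0-1 → 1 (borrow)
  0-1-1 → 0 (borrow)
  0-0-1 → 1 (borrow)
  1-0-1 → 0
  0-0 → 0
  1-1 → 0
  0-0 → 0
  0-1 → 1 (borrow)
  1-1-1 → 1 (borrow)
  0-1-1 → 0 (borrow)
  1-1-1 → 1 (borrow)
  1-0-1 → 0

0b101100001010010011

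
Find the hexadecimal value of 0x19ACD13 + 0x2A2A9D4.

0x43D76E7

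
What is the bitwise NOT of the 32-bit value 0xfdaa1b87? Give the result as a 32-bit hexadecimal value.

0x0255e478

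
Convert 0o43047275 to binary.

Each octal digit is 3 bits: 4=100 3=011 0=000 4=100 7=111 2=010 7=111 5=101.

0b100011000100111010111101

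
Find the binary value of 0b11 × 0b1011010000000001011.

Multiply each base-2 digit by 3, carrying:
  1×3 = 3 → write 1 carry 1
  1×3+1 = 4 → write 0 carry 2
  0×3+2 = 2 → write 0 carry 1
  1×3+1 = 4 → write 0 carry 2
  0×3+2 = 2 → write 0 carry 1
  0×3+1 = 1 → write 1
  0×3 = 0 → write 0
  0×3 = 0 → write 0
  0×3 = 0 → write 0
  0×3 = 0 → write 0
  0×3 = 0 → write 0
  0×3 = 0 → write 0
  0×3 = 0 → write 0
  1×3 = 3 → write 1 carry 1
  0×3+1 = 1 → write 1
  1×3 = 3 → write 1 carry 1
  1×3+1 = 4 → write 0 carry 2
  0×3+2 = 2 → write 0 carry 1
  1×3+1 = 4 → write 0 carry 2
  remaining carry: 10

0b100001110000000100001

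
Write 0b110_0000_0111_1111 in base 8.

0o60177

Group the bits in threes: 110 000 001 111 111 → 60177.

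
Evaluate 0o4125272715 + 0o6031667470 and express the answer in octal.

0o12157162405

Add column by column in base 8, right to left:
  5+0 = 5
  1+7 = 0 carry 1
  7+4+1 = 4 carry 1
  2+7+1 = 2 carry 1
  7+6+1 = 6 carry 1
  2+6+1 = 1 carry 1
  5+1+1 = 7
  2+3 = 5
  1+0 = 1
  4+6 = 2 carry 1
  final carry 1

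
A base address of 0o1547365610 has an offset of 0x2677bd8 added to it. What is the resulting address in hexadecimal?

0x10056760

0o1547365610 = 0xd9deb88 in hexadecimal.
Add column by column in base 16, right to left:
  8+8 = 0 carry 1
  8+d+1 = 6 carry 1
  b+b+1 = 7 carry 1
  e+7+1 = 6 carry 1
  d+7+1 = 5 carry 1
  9+6+1 = 0 carry 1
  d+2+1 = 0 carry 1
  final carry 1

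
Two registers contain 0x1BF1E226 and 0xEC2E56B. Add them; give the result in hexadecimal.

Add column by column in base 16, right to left:
  6+B = 1 carry 1
  2+6+1 = 9
  2+5 = 7
  E+E = C carry 1
  1+2+1 = 4
  F+C = B carry 1
  B+E+1 = A carry 1
  1+0+1 = 2

0x2AB4C791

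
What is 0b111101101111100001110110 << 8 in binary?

Left shift by 8: append 8 zero bits.

0b11110110111110000111011000000000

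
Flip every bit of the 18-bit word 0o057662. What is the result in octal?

0o720115

Each oct digit d becomes 7−d:
  0→7, 5→2, 7→0, 6→1, 6→1, 2→5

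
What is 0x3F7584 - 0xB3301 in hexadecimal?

0x344283

Subtract column by column in base 16:
  4-1 → 3
  8-0 → 8
  5-3 → 2
  7-3 → 4
  F-B → 4
  3-0 → 3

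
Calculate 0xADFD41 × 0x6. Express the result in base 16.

0x413EF86

Multiply each base-16 digit by 6, carrying:
  1×6 = 6 → write 6
  4×6 = 24 → write 8 carry 1
  D×6+1 = 79 → write F carry 4
  F×6+4 = 94 → write E carry 5
  D×6+5 = 83 → write 3 carry 5
  A×6+5 = 65 → write 1 carry 4
  remaining carry: 4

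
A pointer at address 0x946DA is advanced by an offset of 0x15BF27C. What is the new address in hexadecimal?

0x1653956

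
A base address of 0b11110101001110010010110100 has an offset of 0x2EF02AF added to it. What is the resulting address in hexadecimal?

0b11110101001110010010110100 = 0x3D4E4B4 in hexadecimal.
Add column by column in base 16, right to left:
  4+F = 3 carry 1
  B+A+1 = 6 carry 1
  4+2+1 = 7
  E+0 = E
  4+F = 3 carry 1
  D+E+1 = C carry 1
  3+2+1 = 6

0x6C3E763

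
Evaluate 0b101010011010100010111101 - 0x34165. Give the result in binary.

0x34165 = 0b110100000101100101 in binary.
Subtract column by column in base 2:
  1-1 → 0
  0-0 → 0
  1-1 → 0
  1-0 → 1
  1-0 → 1
  1-1 → 0
  0-1 → 1 (borrow)
  1-0-1 → 0
  0-1 → 1 (borrow)
  0-0-1 → 1 (borrow)
  0-0-1 → 1 (borrow)
  1-0-1 → 0
  0-0 → 0
  1-0 → 1
  0-1 → 1 (borrow)
  1-0-1 → 0
  1-1 → 0
  0-1 → 1 (borrow)
  0-0-1 → 1 (borrow)
  1-0-1 → 0
  0-0 → 0
  1-0 → 1
  0-0 → 0
  1-0 → 1

0b101001100110011101011000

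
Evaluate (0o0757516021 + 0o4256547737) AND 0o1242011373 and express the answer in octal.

0o1202001360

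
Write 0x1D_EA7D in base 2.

0b111011110101001111101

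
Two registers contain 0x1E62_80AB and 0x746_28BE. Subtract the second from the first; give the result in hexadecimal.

0x171C57ED

Subtract column by column in base 16:
  B-E → D (borrow)
  A-B-1 → E (borrow)
  0-8-1 → 7 (borrow)
  8-2-1 → 5
  2-6 → C (borrow)
  6-4-1 → 1
  E-7 → 7
  1-0 → 1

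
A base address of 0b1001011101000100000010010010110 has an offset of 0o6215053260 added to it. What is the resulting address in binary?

0b1111101110101100101101101000110

0o6215053260 = 0b110010001101000101011010110000 in binary.
Add column by column in base 2, right to left:
  0+0 = 0
  1+0 = 1
  1+0 = 1
  0+0 = 0
  1+1 = 0 carry 1
  0+1+1 = 0 carry 1
  0+0+1 = 1
  1+1 = 0 carry 1
  0+0+1 = 1
  0+1 = 1
  1+1 = 0 carry 1
  0+0+1 = 1
  0+1 = 1
  0+0 = 0
  0+1 = 1
  0+0 = 0
  0+0 = 0
  1+0 = 1
  0+1 = 1
  0+0 = 0
  0+1 = 1
  1+1 = 0 carry 1
  0+0+1 = 1
  1+0 = 1
  1+0 = 1
  1+1 = 0 carry 1
  0+0+1 = 1
  1+0 = 1
  0+1 = 1
  0+1 = 1
  1+0 = 1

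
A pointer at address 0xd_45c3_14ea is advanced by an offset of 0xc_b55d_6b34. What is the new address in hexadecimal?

0x19fb20801e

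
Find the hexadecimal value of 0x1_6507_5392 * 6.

Multiply each base-16 digit by 6, carrying:
  2×6 = 12 → write C
  9×6 = 54 → write 6 carry 3
  3×6+3 = 21 → write 5 carry 1
  5×6+1 = 31 → write F carry 1
  7×6+1 = 43 → write B carry 2
  0×6+2 = 2 → write 2
  5×6 = 30 → write E carry 1
  6×6+1 = 37 → write 5 carry 2
  1×6+2 = 8 → write 8

0x85E2BF56C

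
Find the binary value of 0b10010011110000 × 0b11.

Multiply each base-2 digit by 3, carrying:
  0×3 = 0 → write 0
  0×3 = 0 → write 0
  0×3 = 0 → write 0
  0×3 = 0 → write 0
  1×3 = 3 → write 1 carry 1
  1×3+1 = 4 → write 0 carry 2
  1×3+2 = 5 → write 1 carry 2
  1×3+2 = 5 → write 1 carry 2
  0×3+2 = 2 → write 0 carry 1
  0×3+1 = 1 → write 1
  1×3 = 3 → write 1 carry 1
  0×3+1 = 1 → write 1
  0×3 = 0 → write 0
  1×3 = 3 → write 1 carry 1
  remaining carry: 1

0b110111011010000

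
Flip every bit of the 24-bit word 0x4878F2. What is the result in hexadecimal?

0xB7870D

Each hex digit d becomes F−d:
  4→B, 8→7, 7→8, 8→7, F→0, 2→D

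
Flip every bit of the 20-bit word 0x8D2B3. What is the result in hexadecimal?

0x72D4C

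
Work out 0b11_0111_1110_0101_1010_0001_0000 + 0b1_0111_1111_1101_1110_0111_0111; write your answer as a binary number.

0b100111111100011100010000111

Add column by column in base 2, right to left:
  0+1 = 1
  0+1 = 1
  0+1 = 1
  0+0 = 0
  1+1 = 0 carry 1
  0+1+1 = 0 carry 1
  0+1+1 = 0 carry 1
  0+0+1 = 1
  0+0 = 0
  1+1 = 0 carry 1
  0+1+1 = 0 carry 1
  1+1+1 = 1 carry 1
  1+1+1 = 1 carry 1
  0+0+1 = 1
  1+1 = 0 carry 1
  0+1+1 = 0 carry 1
  0+1+1 = 0 carry 1
  1+1+1 = 1 carry 1
  1+1+1 = 1 carry 1
  1+1+1 = 1 carry 1
  1+1+1 = 1 carry 1
  1+1+1 = 1 carry 1
  1+1+1 = 1 carry 1
  0+0+1 = 1
  1+1 = 0 carry 1
  1+0+1 = 0 carry 1
  final carry 1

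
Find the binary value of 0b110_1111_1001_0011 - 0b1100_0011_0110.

Subtract column by column in base 2:
  1-0 → 1
  1-1 → 0
  0-1 → 1 (borrow)
  0-0-1 → 1 (borrow)
  1-1-1 → 1 (borrow)
  0-1-1 → 0 (borrow)
  0-0-1 → 1 (borrow)
  1-0-1 → 0
  1-0 → 1
  1-0 → 1
  1-1 → 0
  1-1 → 0
  0-0 → 0
  1-0 → 1
  1-0 → 1

0b110001101011101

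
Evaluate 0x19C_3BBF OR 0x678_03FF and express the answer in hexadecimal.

0x7FC3BFF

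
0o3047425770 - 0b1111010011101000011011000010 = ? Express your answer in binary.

0b1001010011111010010100110110

0o3047425770 = 0b11000100111100010101111111000 in binary.
Subtract column by column in base 2:
  0-0 → 0
  0-1 → 1 (borrow)
  0-0-1 → 1 (borrow)
  1-0-1 → 0
  1-0 → 1
  1-0 → 1
  1-1 → 0
  1-1 → 0
  1-0 → 1
  1-1 → 0
  0-1 → 1 (borrow)
  1-0-1 → 0
  0-0 → 0
  1-0 → 1
  0-0 → 0
  0-1 → 1 (borrow)
  0-0-1 → 1 (borrow)
  1-1-1 → 1 (borrow)
  1-1-1 → 1 (borrow)
  1-1-1 → 1 (borrow)
  1-0-1 → 0
  0-0 → 0
  0-1 → 1 (borrow)
  1-0-1 → 0
  0-1 → 1 (borrow)
  0-1-1 → 0 (borrow)
  0-1-1 → 0 (borrow)
  1-1-1 → 1 (borrow)
  1-0-1 → 0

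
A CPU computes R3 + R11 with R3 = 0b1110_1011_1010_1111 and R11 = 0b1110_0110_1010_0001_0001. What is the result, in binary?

0b11110101010111000000

Add column by column in base 2, right to left:
  1+1 = 0 carry 1
  1+0+1 = 0 carry 1
  1+0+1 = 0 carry 1
  1+0+1 = 0 carry 1
  0+1+1 = 0 carry 1
  1+0+1 = 0 carry 1
  0+0+1 = 1
  1+0 = 1
  1+0 = 1
  1+1 = 0 carry 1
  0+0+1 = 1
  1+1 = 0 carry 1
  0+0+1 = 1
  1+1 = 0 carry 1
  1+1+1 = 1 carry 1
  1+0+1 = 0 carry 1
  0+0+1 = 1
  0+1 = 1
  0+1 = 1
  0+1 = 1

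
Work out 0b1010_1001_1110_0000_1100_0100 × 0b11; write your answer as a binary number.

0b1111111011010001001001100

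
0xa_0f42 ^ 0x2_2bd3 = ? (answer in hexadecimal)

0x82491

XOR each hex digit independently (no carries):
  a^2=8, 0^2=2, f^b=4, 4^d=9, 2^3=1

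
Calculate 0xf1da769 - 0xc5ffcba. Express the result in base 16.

Subtract column by column in base 16:
  9-a → f (borrow)
  6-b-1 → a (borrow)
  7-c-1 → a (borrow)
  a-f-1 → a (borrow)
  d-f-1 → d (borrow)
  1-5-1 → b (borrow)
  f-c-1 → 2

0x2bdaaaf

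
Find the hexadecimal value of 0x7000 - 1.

The trailing 3 digits are 0, so subtracting 1 borrows through: they become F and the next digit up decrements.

0x6FFF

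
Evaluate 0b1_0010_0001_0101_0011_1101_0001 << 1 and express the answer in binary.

Left shift by 1: append 1 zero bit.

0b10010000101010011110100010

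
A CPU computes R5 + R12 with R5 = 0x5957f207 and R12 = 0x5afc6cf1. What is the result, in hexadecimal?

Add column by column in base 16, right to left:
  7+1 = 8
  0+f = f
  2+c = e
  f+6 = 5 carry 1
  7+c+1 = 4 carry 1
  5+f+1 = 5 carry 1
  9+a+1 = 4 carry 1
  5+5+1 = b

0xb4545ef8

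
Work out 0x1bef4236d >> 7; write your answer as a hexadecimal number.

0x37de846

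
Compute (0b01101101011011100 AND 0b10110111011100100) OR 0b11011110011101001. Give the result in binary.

0b01101101011011100 AND 0b10110111011100100 = 0b00100101011000100.
Then OR with 0b11011110011101001.

0b11111111011101101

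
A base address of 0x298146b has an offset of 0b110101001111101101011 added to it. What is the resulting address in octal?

0o254531726

0x298146b = 0o246012153 in octal.
0b110101001111101101011 = 0o6517553 in octal.
Add column by column in base 8, right to left:
  3+3 = 6
  5+5 = 2 carry 1
  1+5+1 = 7
  2+7 = 1 carry 1
  1+1+1 = 3
  0+5 = 5
  6+6 = 4 carry 1
  4+0+1 = 5
  2+0 = 2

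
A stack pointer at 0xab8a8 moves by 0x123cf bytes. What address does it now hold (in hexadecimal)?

0xbdc77

Add column by column in base 16, right to left:
  8+f = 7 carry 1
  a+c+1 = 7 carry 1
  8+3+1 = c
  b+2 = d
  a+1 = b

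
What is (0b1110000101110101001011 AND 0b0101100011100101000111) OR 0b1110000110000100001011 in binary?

0b1110000111100101001011

0b1110000101110101001011 AND 0b0101100011100101000111 = 0b0100000001100101000011.
Then OR with 0b1110000110000100001011.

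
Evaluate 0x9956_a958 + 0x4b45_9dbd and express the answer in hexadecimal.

0xe49c4715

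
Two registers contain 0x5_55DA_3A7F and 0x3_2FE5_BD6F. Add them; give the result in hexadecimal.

0x885BFF7EE

Add column by column in base 16, right to left:
  F+F = E carry 1
  7+6+1 = E
  A+D = 7 carry 1
  3+B+1 = F
  A+5 = F
  D+E = B carry 1
  5+F+1 = 5 carry 1
  5+2+1 = 8
  5+3 = 8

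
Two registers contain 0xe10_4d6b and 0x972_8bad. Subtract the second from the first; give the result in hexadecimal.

0x49dc1be

Subtract column by column in base 16:
  b-d → e (borrow)
  6-a-1 → b (borrow)
  d-b-1 → 1
  4-8 → c (borrow)
  0-2-1 → d (borrow)
  1-7-1 → 9 (borrow)
  e-9-1 → 4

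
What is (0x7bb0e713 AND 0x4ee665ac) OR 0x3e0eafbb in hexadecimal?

0x7eaeefbb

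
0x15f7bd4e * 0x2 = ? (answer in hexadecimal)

0x2bef7a9c

Multiply each base-16 digit by 2, carrying:
  e×2 = 28 → write c carry 1
  4×2+1 = 9 → write 9
  d×2 = 26 → write a carry 1
  b×2+1 = 23 → write 7 carry 1
  7×2+1 = 15 → write f
  f×2 = 30 → write e carry 1
  5×2+1 = 11 → write b
  1×2 = 2 → write 2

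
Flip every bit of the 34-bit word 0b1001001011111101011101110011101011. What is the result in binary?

Invert each bit: 1001001011111101011101110011101011 → 0110110100000010100010001100010100.

0b0110110100000010100010001100010100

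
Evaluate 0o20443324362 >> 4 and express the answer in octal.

0o1022155217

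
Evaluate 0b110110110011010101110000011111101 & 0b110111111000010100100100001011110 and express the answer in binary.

0b110110110000010100100000001011100

AND bit by bit (1 only where both bits are 1):
  110110110011010101110000011111101
& 110111111000010100100100001011110
= 110110110000010100100000001011100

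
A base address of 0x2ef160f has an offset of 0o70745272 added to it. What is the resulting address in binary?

0b11110100101110000011001001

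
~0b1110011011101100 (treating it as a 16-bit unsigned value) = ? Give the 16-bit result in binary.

0b0001100100010011

Invert each bit: 1110011011101100 → 0001100100010011.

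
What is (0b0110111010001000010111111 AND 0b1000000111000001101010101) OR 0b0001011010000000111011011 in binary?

0b0110111010001000010111111 AND 0b1000000111000001101010101 = 0b0000000010000000000010101.
Then OR with 0b0001011010000000111011011.

0b1011010000000111011111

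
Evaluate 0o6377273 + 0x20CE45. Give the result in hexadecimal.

0o6377273 = 0x19FEBB in hexadecimal.
Add column by column in base 16, right to left:
  B+5 = 0 carry 1
  B+4+1 = 0 carry 1
  E+E+1 = D carry 1
  F+C+1 = C carry 1
  9+0+1 = A
  1+2 = 3

0x3ACD00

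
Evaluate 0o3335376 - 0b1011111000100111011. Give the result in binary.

0b1111100100111000011

0o3335376 = 0b11011011101011111110 in binary.
Subtract column by column in base 2:
  0-1 → 1 (borrow)
  1-1-1 → 1 (borrow)
  1-0-1 → 0
  1-1 → 0
  1-1 → 0
  1-1 → 0
  1-0 → 1
  1-0 → 1
  0-1 → 1 (borrow)
  1-0-1 → 0
  0-0 → 0
  1-0 → 1
  1-1 → 0
  1-1 → 0
  0-1 → 1 (borrow)
  1-1-1 → 1 (borrow)
  1-1-1 → 1 (borrow)
  0-0-1 → 1 (borrow)
  1-1-1 → 1 (borrow)
  1-0-1 → 0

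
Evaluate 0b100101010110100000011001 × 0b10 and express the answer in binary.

0b1001010101101000000110010

Multiply each base-2 digit by 2, carrying:
  1×2 = 2 → write 0 carry 1
  0×2+1 = 1 → write 1
  0×2 = 0 → write 0
  1×2 = 2 → write 0 carry 1
  1×2+1 = 3 → write 1 carry 1
  0×2+1 = 1 → write 1
  0×2 = 0 → write 0
  0×2 = 0 → write 0
  0×2 = 0 → write 0
  0×2 = 0 → write 0
  0×2 = 0 → write 0
  1×2 = 2 → write 0 carry 1
  0×2+1 = 1 → write 1
  1×2 = 2 → write 0 carry 1
  1×2+1 = 3 → write 1 carry 1
  0×2+1 = 1 → write 1
  1×2 = 2 → write 0 carry 1
  0×2+1 = 1 → write 1
  1×2 = 2 → write 0 carry 1
  0×2+1 = 1 → write 1
  1×2 = 2 → write 0 carry 1
  0×2+1 = 1 → write 1
  0×2 = 0 → write 0
  1×2 = 2 → write 0 carry 1
  remaining carry: 1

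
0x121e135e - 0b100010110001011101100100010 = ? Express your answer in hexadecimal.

0xdc5583c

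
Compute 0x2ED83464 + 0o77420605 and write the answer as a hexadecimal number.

0o77420605 = 0xFE2185 in hexadecimal.
Add column by column in base 16, right to left:
  4+5 = 9
  6+8 = E
  4+1 = 5
  3+2 = 5
  8+E = 6 carry 1
  D+F+1 = D carry 1
  E+0+1 = F
  2+0 = 2

0x2FD655E9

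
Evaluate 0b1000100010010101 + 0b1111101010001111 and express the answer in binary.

Add column by column in base 2, right to left:
  1+1 = 0 carry 1
  0+1+1 = 0 carry 1
  1+1+1 = 1 carry 1
  0+1+1 = 0 carry 1
  1+0+1 = 0 carry 1
  0+0+1 = 1
  0+0 = 0
  1+1 = 0 carry 1
  0+0+1 = 1
  0+1 = 1
  0+0 = 0
  1+1 = 0 carry 1
  0+1+1 = 0 carry 1
  0+1+1 = 0 carry 1
  0+1+1 = 0 carry 1
  1+1+1 = 1 carry 1
  final carry 1

0b11000001100100100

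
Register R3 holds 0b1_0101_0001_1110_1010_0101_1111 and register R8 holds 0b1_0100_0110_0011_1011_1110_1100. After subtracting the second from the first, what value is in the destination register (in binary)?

0b10111010111001110011

Subtract column by column in base 2:
  1-0 → 1
  1-0 → 1
  1-1 → 0
  1-1 → 0
  1-0 → 1
  0-1 → 1 (borrow)
  1-1-1 → 1 (borrow)
  0-1-1 → 0 (borrow)
  0-1-1 → 0 (borrow)
  1-1-1 → 1 (borrow)
  0-0-1 → 1 (borrow)
  1-1-1 → 1 (borrow)
  0-1-1 → 0 (borrow)
  1-1-1 → 1 (borrow)
  1-0-1 → 0
  1-0 → 1
  1-0 → 1
  0-1 → 1 (borrow)
  0-1-1 → 0 (borrow)
  0-0-1 → 1 (borrow)
  1-0-1 → 0
  0-0 → 0
  1-1 → 0
  0-0 → 0
  1-1 → 0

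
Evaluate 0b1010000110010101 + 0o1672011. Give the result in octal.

0o2012636

0b1010000110010101 = 0o120625 in octal.
Add column by column in base 8, right to left:
  5+1 = 6
  2+1 = 3
  6+0 = 6
  0+2 = 2
  2+7 = 1 carry 1
  1+6+1 = 0 carry 1
  0+1+1 = 2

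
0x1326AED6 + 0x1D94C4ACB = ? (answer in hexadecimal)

0x1EC72F9A1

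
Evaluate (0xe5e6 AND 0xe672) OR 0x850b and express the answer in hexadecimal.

0xe5e6 AND 0xe672 = 0xe462.
Then OR with 0x850b.

0xe56b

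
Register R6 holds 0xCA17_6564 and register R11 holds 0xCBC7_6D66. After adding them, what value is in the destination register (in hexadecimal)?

Add column by column in base 16, right to left:
  4+6 = A
  6+6 = C
  5+D = 2 carry 1
  6+6+1 = D
  7+7 = E
  1+C = D
  A+B = 5 carry 1
  C+C+1 = 9 carry 1
  final carry 1

0x195DED2CA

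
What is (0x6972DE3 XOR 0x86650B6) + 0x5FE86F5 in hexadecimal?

First 0x6972DE3 XOR 0x86650B6 = 0xEF17D55.
Add column by column in base 16, right to left:
  5+5 = A
  5+F = 4 carry 1
  D+6+1 = 4 carry 1
  7+8+1 = 0 carry 1
  1+E+1 = 0 carry 1
  F+F+1 = F carry 1
  E+5+1 = 4 carry 1
  final carry 1

0x14F0044A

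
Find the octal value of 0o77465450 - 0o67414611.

Subtract column by column in base 8:
  0-1 → 7 (borrow)
  5-1-1 → 3
  4-6 → 6 (borrow)
  5-4-1 → 0
  6-1 → 5
  4-4 → 0
  7-7 → 0
  7-6 → 1

0o10050637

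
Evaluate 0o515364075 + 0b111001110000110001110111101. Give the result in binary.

0b1100011011100100101111111010

0o515364075 = 0b101001101011110100000111101 in binary.
Add column by column in base 2, right to left:
  1+1 = 0 carry 1
  0+0+1 = 1
  1+1 = 0 carry 1
  1+1+1 = 1 carry 1
  1+1+1 = 1 carry 1
  1+1+1 = 1 carry 1
  0+0+1 = 1
  0+1 = 1
  0+1 = 1
  0+1 = 1
  0+0 = 0
  1+0 = 1
  0+0 = 0
  1+1 = 0 carry 1
  1+1+1 = 1 carry 1
  1+0+1 = 0 carry 1
  1+0+1 = 0 carry 1
  0+0+1 = 1
  1+0 = 1
  0+1 = 1
  1+1 = 0 carry 1
  1+1+1 = 1 carry 1
  0+0+1 = 1
  0+0 = 0
  1+1 = 0 carry 1
  0+1+1 = 0 carry 1
  1+1+1 = 1 carry 1
  final carry 1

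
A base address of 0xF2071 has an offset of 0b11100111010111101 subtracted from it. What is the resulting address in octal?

0o3250664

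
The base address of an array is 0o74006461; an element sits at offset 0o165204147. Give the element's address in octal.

Add column by column in base 8, right to left:
  1+7 = 0 carry 1
  6+4+1 = 3 carry 1
  4+1+1 = 6
  6+4 = 2 carry 1
  0+0+1 = 1
  0+2 = 2
  4+5 = 1 carry 1
  7+6+1 = 6 carry 1
  0+1+1 = 2

0o261212630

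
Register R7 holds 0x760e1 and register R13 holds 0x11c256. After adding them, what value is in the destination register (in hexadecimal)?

Add column by column in base 16, right to left:
  1+6 = 7
  e+5 = 3 carry 1
  0+2+1 = 3
  6+c = 2 carry 1
  7+1+1 = 9
  0+1 = 1

0x192337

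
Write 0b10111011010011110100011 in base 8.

0o27323643

Group the bits in threes: 010 111 011 010 011 110 100 011 → 27323643.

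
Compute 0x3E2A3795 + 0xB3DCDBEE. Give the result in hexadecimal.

Add column by column in base 16, right to left:
  5+E = 3 carry 1
  9+E+1 = 8 carry 1
  7+B+1 = 3 carry 1
  3+D+1 = 1 carry 1
  A+C+1 = 7 carry 1
  2+D+1 = 0 carry 1
  E+3+1 = 2 carry 1
  3+B+1 = F

0xF2071383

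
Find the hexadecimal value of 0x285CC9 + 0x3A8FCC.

0x62EC95

Add column by column in base 16, right to left:
  9+C = 5 carry 1
  C+C+1 = 9 carry 1
  C+F+1 = C carry 1
  5+8+1 = E
  8+A = 2 carry 1
  2+3+1 = 6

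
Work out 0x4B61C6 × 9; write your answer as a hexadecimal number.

Multiply each base-16 digit by 9, carrying:
  6×9 = 54 → write 6 carry 3
  C×9+3 = 111 → write F carry 6
  1×9+6 = 15 → write F
  6×9 = 54 → write 6 carry 3
  B×9+3 = 102 → write 6 carry 6
  4×9+6 = 42 → write A carry 2
  remaining carry: 2

0x2A66FF6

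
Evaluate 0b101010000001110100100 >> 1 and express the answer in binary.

Right shift by 1: drop the 1 least-significant bit.

0b10101000000111010010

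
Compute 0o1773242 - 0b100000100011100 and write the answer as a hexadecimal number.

0o1773242 = 0x7F6A2 in hexadecimal.
0b100000100011100 = 0x411C in hexadecimal.
Subtract column by column in base 16:
  2-C → 6 (borrow)
  A-1-1 → 8
  6-1 → 5
  F-4 → B
  7-0 → 7

0x7B586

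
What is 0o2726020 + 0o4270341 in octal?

Add column by column in base 8, right to left:
  0+1 = 1
  2+4 = 6
  0+3 = 3
  6+0 = 6
  2+7 = 1 carry 1
  7+2+1 = 2 carry 1
  2+4+1 = 7

0o7216361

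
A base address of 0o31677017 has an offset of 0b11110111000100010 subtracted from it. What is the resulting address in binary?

0b11001011000111111101101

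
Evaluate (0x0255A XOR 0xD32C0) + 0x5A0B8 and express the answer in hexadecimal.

0x12B852

First 0x0255A XOR 0xD32C0 = 0xD179A.
Add column by column in base 16, right to left:
  A+8 = 2 carry 1
  9+B+1 = 5 carry 1
  7+0+1 = 8
  1+A = B
  D+5 = 2 carry 1
  final carry 1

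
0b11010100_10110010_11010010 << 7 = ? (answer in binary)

Left shift by 7: append 7 zero bits.

0b1101010010110010110100100000000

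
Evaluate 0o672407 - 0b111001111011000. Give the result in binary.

0b110000000100101111

0o672407 = 0b110111010100000111 in binary.
Subtract column by column in base 2:
  1-0 → 1
  1-0 → 1
  1-0 → 1
  0-1 → 1 (borrow)
  0-1-1 → 0 (borrow)
  0-0-1 → 1 (borrow)
  0-1-1 → 0 (borrow)
  0-1-1 → 0 (borrow)
  1-1-1 → 1 (borrow)
  0-1-1 → 0 (borrow)
  1-0-1 → 0
  0-0 → 0
  1-1 → 0
  1-1 → 0
  1-1 → 0
  0-0 → 0
  1-0 → 1
  1-0 → 1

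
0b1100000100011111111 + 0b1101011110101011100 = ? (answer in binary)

0b11001100011001011011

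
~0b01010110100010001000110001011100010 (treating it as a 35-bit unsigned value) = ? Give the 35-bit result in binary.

Invert each bit: 01010110100010001000110001011100010 → 10101001011101110111001110100011101.

0b10101001011101110111001110100011101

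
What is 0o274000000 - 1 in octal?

The trailing 6 digits are 0, so subtracting 1 borrows through: they become 7 and the next digit up decrements.

0o273777777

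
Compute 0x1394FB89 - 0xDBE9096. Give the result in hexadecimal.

0x5D66AF3

Subtract column by column in base 16:
  9-6 → 3
  8-9 → F (borrow)
  B-0-1 → A
  F-9 → 6
  4-E → 6 (borrow)
  9-B-1 → D (borrow)
  3-D-1 → 5 (borrow)
  1-0-1 → 0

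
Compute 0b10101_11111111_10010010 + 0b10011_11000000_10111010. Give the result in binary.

0b1010011100000001001100

Add column by column in base 2, right to left:
  0+0 = 0
  1+1 = 0 carry 1
  0+0+1 = 1
  0+1 = 1
  1+1 = 0 carry 1
  0+1+1 = 0 carry 1
  0+0+1 = 1
  1+1 = 0 carry 1
  1+0+1 = 0 carry 1
  1+0+1 = 0 carry 1
  1+0+1 = 0 carry 1
  1+0+1 = 0 carry 1
  1+0+1 = 0 carry 1
  1+0+1 = 0 carry 1
  1+1+1 = 1 carry 1
  1+1+1 = 1 carry 1
  1+1+1 = 1 carry 1
  0+1+1 = 0 carry 1
  1+0+1 = 0 carry 1
  0+0+1 = 1
  1+1 = 0 carry 1
  final carry 1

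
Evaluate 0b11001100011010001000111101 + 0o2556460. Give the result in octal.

0o317077555

0b11001100011010001000111101 = 0o314321075 in octal.
Add column by column in base 8, right to left:
  5+0 = 5
  7+6 = 5 carry 1
  0+4+1 = 5
  1+6 = 7
  2+5 = 7
  3+5 = 0 carry 1
  4+2+1 = 7
  1+0 = 1
  3+0 = 3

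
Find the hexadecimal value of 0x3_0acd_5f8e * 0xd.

0x278c6dda36

Multiply each base-16 digit by 13, carrying:
  e×13 = 182 → write 6 carry 11
  8×13+11 = 115 → write 3 carry 7
  f×13+7 = 202 → write a carry 12
  5×13+12 = 77 → write d carry 4
  d×13+4 = 173 → write d carry 10
  c×13+10 = 166 → write 6 carry 10
  a×13+10 = 140 → write c carry 8
  0×13+8 = 8 → write 8
  3×13 = 39 → write 7 carry 2
  remaining carry: 2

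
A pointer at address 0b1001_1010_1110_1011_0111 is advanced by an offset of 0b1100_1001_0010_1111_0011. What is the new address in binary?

0b101100100000110101010

Add column by column in base 2, right to left:
  1+1 = 0 carry 1
  1+1+1 = 1 carry 1
  1+0+1 = 0 carry 1
  0+0+1 = 1
  1+1 = 0 carry 1
  1+1+1 = 1 carry 1
  0+1+1 = 0 carry 1
  1+1+1 = 1 carry 1
  0+0+1 = 1
  1+1 = 0 carry 1
  1+0+1 = 0 carry 1
  1+0+1 = 0 carry 1
  0+1+1 = 0 carry 1
  1+0+1 = 0 carry 1
  0+0+1 = 1
  1+1 = 0 carry 1
  1+0+1 = 0 carry 1
  0+0+1 = 1
  0+1 = 1
  1+1 = 0 carry 1
  final carry 1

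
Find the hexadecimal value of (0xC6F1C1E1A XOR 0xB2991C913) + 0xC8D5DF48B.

0x13D3EBCB94

First 0xC6F1C1E1A XOR 0xB2991C913 = 0x7468DD709.
Add column by column in base 16, right to left:
  9+B = 4 carry 1
  0+8+1 = 9
  7+4 = B
  D+F = C carry 1
  D+D+1 = B carry 1
  8+5+1 = E
  6+D = 3 carry 1
  4+8+1 = D
  7+C = 3 carry 1
  final carry 1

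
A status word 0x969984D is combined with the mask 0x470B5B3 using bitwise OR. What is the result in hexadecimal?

0xD79BDFF

OR each hex digit independently (no carries):
  9|4=D, 6|7=7, 9|0=9, 9|B=B, 8|5=D, 4|B=F, D|3=F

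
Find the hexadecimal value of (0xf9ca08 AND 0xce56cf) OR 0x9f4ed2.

0xdf4eda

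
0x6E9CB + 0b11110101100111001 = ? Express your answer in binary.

0b10001101010100000100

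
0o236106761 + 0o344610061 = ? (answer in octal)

0o602717042

Add column by column in base 8, right to left:
  1+1 = 2
  6+6 = 4 carry 1
  7+0+1 = 0 carry 1
  6+0+1 = 7
  0+1 = 1
  1+6 = 7
  6+4 = 2 carry 1
  3+4+1 = 0 carry 1
  2+3+1 = 6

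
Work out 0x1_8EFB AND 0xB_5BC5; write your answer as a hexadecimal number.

0x10AC1

AND each hex digit independently (no carries):
  1&B=1, 8&5=0, E&B=A, F&C=C, B&5=1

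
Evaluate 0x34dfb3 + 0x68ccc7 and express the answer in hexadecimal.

0x9dac7a

Add column by column in base 16, right to left:
  3+7 = a
  b+c = 7 carry 1
  f+c+1 = c carry 1
  d+c+1 = a carry 1
  4+8+1 = d
  3+6 = 9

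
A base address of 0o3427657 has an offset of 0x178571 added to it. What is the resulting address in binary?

0b1001011011010100100000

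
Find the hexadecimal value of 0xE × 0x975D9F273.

0x8471EB424A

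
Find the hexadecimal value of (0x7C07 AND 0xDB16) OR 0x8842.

0xD846

0x7C07 AND 0xDB16 = 0x5806.
Then OR with 0x8842.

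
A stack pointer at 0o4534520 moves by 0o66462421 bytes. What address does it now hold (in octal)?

0o73217141

Add column by column in base 8, right to left:
  0+1 = 1
  2+2 = 4
  5+4 = 1 carry 1
  4+2+1 = 7
  3+6 = 1 carry 1
  5+4+1 = 2 carry 1
  4+6+1 = 3 carry 1
  0+6+1 = 7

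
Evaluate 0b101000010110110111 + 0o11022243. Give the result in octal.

0o11525132

0b101000010110110111 = 0o502667 in octal.
Add column by column in base 8, right to left:
  7+3 = 2 carry 1
  6+4+1 = 3 carry 1
  6+2+1 = 1 carry 1
  2+2+1 = 5
  0+2 = 2
  5+0 = 5
  0+1 = 1
  0+1 = 1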